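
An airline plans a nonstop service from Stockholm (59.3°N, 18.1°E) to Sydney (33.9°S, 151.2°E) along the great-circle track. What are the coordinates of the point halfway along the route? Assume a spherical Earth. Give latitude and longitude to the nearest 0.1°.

≈ 26.4°N, 113.4°E

From cos δ = sin φ₁ sin φ₂ + cos φ₁ cos φ₂ cos Δλ, the central angle is δ ≈ 2.448 rad (140.3°).
Interpolate at f = 1/2 with slerp weights a = sin((1−f)δ)/sin δ ≈ 1.472, b = sin(fδ)/sin δ ≈ 1.472.
p = a·p₁ + b·p₂ ≈ (-0.356, 0.822, 0.445); φ = arcsin(p_z) ≈ 26.40°, λ = atan2(p_y, p_x) ≈ 113.43°.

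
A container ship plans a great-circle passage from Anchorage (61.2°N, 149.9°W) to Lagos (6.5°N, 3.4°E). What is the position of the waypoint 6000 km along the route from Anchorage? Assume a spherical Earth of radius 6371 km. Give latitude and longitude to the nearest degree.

The haversine formula gives a central angle δ ≈ 1.905 rad (109.2°) between the endpoints. The total great-circle distance is δ·R ≈ 1.905 × 6371 ≈ 12139 km, so the target fraction is f = 6000/12139 ≈ 0.494.
Interpolate at f ≈ 0.494 with slerp weights a = sin((1−f)δ)/sin δ ≈ 0.870, b = sin(fδ)/sin δ ≈ 0.856.
p = a·p₁ + b·p₂ ≈ (0.487, -0.160, 0.859); φ = arcsin(p_z) ≈ 59.19°, λ = atan2(p_y, p_x) ≈ -18.16°.

≈ (59°N, 18°W)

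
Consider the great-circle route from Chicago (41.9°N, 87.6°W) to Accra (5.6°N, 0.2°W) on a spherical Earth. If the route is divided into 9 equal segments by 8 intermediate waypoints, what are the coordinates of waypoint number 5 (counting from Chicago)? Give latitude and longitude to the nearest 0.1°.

Convert each endpoint to a unit vector on the sphere (x = cos φ cos λ, y = cos φ sin λ, z = sin φ).
The central angle between the endpoints is δ = arccos(p₁·p₂) ≈ 1.472 rad (84.3°).
Interpolate at f = 5/9 with slerp weights a = sin((1−f)δ)/sin δ ≈ 0.611, b = sin(fδ)/sin δ ≈ 0.733.
p = a·p₁ + b·p₂ ≈ (0.749, -0.457, 0.480); φ = arcsin(p_z) ≈ 28.68°, λ = atan2(p_y, p_x) ≈ -31.41°.

≈ (28.7°N, 31.4°W)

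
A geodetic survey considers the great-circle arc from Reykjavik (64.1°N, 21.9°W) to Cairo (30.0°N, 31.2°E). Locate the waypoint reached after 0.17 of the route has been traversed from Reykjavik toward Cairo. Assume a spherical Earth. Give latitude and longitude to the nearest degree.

≈ (60°N, 6°W)

From cos δ = sin φ₁ sin φ₂ + cos φ₁ cos φ₂ cos Δλ, the central angle is δ ≈ 0.827 rad (47.4°).
Interpolate at f = 0.17 with slerp weights a = sin((1−f)δ)/sin δ ≈ 0.861, b = sin(fδ)/sin δ ≈ 0.190.
p = a·p₁ + b·p₂ ≈ (0.490, -0.055, 0.870); φ = arcsin(p_z) ≈ 60.45°, λ = atan2(p_y, p_x) ≈ -6.39°.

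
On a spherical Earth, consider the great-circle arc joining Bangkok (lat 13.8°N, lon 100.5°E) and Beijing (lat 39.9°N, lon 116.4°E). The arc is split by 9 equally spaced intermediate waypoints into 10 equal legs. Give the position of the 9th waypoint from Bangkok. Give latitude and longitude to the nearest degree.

≈ lat 37°N, lon 114°E

Write both endpoints as unit vectors p₁, p₂ with components (cos φ cos λ, cos φ sin λ, sin φ).
The central angle between the endpoints is δ = arccos(p₁·p₂) ≈ 0.517 rad (29.6°).
Interpolate at f = 9/10 with slerp weights a = sin((1−f)δ)/sin δ ≈ 0.105, b = sin(fδ)/sin δ ≈ 0.908.
p = a·p₁ + b·p₂ ≈ (-0.328, 0.724, 0.607); φ = arcsin(p_z) ≈ 37.39°, λ = atan2(p_y, p_x) ≈ 114.39°.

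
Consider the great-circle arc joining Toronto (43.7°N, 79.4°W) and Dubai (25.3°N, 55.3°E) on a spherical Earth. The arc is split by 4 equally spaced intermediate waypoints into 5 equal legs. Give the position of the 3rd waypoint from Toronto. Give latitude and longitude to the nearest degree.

Convert each endpoint to a unit vector on the sphere (x = cos φ cos λ, y = cos φ sin λ, z = sin φ).
The central angle between the endpoints is δ = arccos(p₁·p₂) ≈ 1.736 rad (99.5°).
Interpolate at f = 3/5 with slerp weights a = sin((1−f)δ)/sin δ ≈ 0.649, b = sin(fδ)/sin δ ≈ 0.875.
p = a·p₁ + b·p₂ ≈ (0.537, 0.189, 0.822); φ = arcsin(p_z) ≈ 55.31°, λ = atan2(p_y, p_x) ≈ 19.44°.

≈ 55°N, 19°E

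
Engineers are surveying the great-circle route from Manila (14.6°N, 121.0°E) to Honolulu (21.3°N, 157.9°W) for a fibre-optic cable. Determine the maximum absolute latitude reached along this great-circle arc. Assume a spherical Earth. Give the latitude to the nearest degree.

≈ 24°N

The great circle lies in the plane with unit normal n̂ = (p₁ × p₂)/|p₁ × p₂|.
Here n̂_z ≈ +0.916; the vertex latitude is φ_max = arccos|n̂_z| ≈ 23.7°.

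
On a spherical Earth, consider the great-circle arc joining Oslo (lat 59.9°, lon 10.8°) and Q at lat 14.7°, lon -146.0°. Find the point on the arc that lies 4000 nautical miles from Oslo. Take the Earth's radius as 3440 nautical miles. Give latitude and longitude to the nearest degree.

≈ lat 50°, lon -135°

Write both endpoints as unit vectors p₁, p₂ with components (cos φ cos λ, cos φ sin λ, sin φ).
The central angle between the endpoints is δ = arccos(p₁·p₂) ≈ 1.799 rad (103.1°). The total great-circle distance is δ·R ≈ 1.799 × 3440 ≈ 6189 nmi, so the target fraction is f = 4000/6189 ≈ 0.646.
Interpolate at f ≈ 0.646 with slerp weights a = sin((1−f)δ)/sin δ ≈ 0.610, b = sin(fδ)/sin δ ≈ 0.942.
p = a·p₁ + b·p₂ ≈ (-0.455, -0.452, 0.767); φ = arcsin(p_z) ≈ 50.08°, λ = atan2(p_y, p_x) ≈ -135.17°.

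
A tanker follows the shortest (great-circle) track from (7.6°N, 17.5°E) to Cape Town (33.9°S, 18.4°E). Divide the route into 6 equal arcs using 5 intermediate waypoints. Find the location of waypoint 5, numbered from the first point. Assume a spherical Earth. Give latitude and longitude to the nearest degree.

≈ (27°S, 18°E)

From cos δ = sin φ₁ sin φ₂ + cos φ₁ cos φ₂ cos Δλ, the central angle is δ ≈ 0.724 rad (41.5°).
Interpolate at f = 5/6 with slerp weights a = sin((1−f)δ)/sin δ ≈ 0.182, b = sin(fδ)/sin δ ≈ 0.857.
p = a·p₁ + b·p₂ ≈ (0.846, 0.279, -0.454); φ = arcsin(p_z) ≈ -26.98°, λ = atan2(p_y, p_x) ≈ 18.22°.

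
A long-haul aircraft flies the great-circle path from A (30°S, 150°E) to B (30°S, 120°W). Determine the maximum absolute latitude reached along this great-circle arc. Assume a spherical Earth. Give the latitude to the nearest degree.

The great circle lies in the plane with unit normal n̂ = (p₁ × p₂)/|p₁ × p₂|.
Here n̂_z ≈ +0.775; the vertex latitude is φ_max = arccos|n̂_z| ≈ 39.2°.

≈ 39°S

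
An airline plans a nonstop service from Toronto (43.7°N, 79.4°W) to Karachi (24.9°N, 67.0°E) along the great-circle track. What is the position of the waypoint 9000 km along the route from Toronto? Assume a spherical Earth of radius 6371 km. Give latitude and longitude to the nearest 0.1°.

≈ 46.0°N, 53.1°E

Write both endpoints as unit vectors p₁, p₂ with components (cos φ cos λ, cos φ sin λ, sin φ).
The central angle between the endpoints is δ = arccos(p₁·p₂) ≈ 1.829 rad (104.8°). The total great-circle distance is δ·R ≈ 1.829 × 6371 ≈ 11652 km, so the target fraction is f = 9000/11652 ≈ 0.772.
Interpolate at f ≈ 0.772 with slerp weights a = sin((1−f)δ)/sin δ ≈ 0.418, b = sin(fδ)/sin δ ≈ 1.021.
p = a·p₁ + b·p₂ ≈ (0.418, 0.556, 0.719); φ = arcsin(p_z) ≈ 45.97°, λ = atan2(p_y, p_x) ≈ 53.07°.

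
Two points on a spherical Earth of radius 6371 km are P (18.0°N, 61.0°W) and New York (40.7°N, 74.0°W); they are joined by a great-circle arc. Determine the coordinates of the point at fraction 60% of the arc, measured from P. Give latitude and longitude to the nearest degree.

≈ (32°N, 68°W)

From cos δ = sin φ₁ sin φ₂ + cos φ₁ cos φ₂ cos Δλ, the central angle is δ ≈ 0.442 rad (25.3°).
Interpolate at f = 0.60 with slerp weights a = sin((1−f)δ)/sin δ ≈ 0.411, b = sin(fδ)/sin δ ≈ 0.613.
p = a·p₁ + b·p₂ ≈ (0.318, -0.789, 0.527); φ = arcsin(p_z) ≈ 31.78°, λ = atan2(p_y, p_x) ≈ -68.06°.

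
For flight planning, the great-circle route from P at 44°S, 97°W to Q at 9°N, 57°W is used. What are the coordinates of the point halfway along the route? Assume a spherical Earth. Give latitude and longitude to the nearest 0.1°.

≈ 18.5°S, 73.7°W

Write both endpoints as unit vectors p₁, p₂ with components (cos φ cos λ, cos φ sin λ, sin φ).
The central angle between the endpoints is δ = arccos(p₁·p₂) ≈ 1.120 rad (64.2°).
Interpolate at f = 1/2 with slerp weights a = sin((1−f)δ)/sin δ ≈ 0.590, b = sin(fδ)/sin δ ≈ 0.590.
p = a·p₁ + b·p₂ ≈ (0.266, -0.910, -0.318); φ = arcsin(p_z) ≈ -18.52°, λ = atan2(p_y, p_x) ≈ -73.73°.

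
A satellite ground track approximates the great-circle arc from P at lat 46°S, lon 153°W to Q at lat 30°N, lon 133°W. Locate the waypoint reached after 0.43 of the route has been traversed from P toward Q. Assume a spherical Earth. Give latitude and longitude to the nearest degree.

≈ lat 13°S, lon 143°W

The haversine formula gives a central angle δ ≈ 1.364 rad (78.1°) between the endpoints.
Interpolate at f = 0.43 with slerp weights a = sin((1−f)δ)/sin δ ≈ 0.717, b = sin(fδ)/sin δ ≈ 0.565.
p = a·p₁ + b·p₂ ≈ (-0.778, -0.584, -0.233); φ = arcsin(p_z) ≈ -13.46°, λ = atan2(p_y, p_x) ≈ -143.08°.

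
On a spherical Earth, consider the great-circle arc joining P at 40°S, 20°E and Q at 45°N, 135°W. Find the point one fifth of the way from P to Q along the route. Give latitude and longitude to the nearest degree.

≈ 22°S, 12°W

Write both endpoints as unit vectors p₁, p₂ with components (cos φ cos λ, cos φ sin λ, sin φ).
The central angle between the endpoints is δ = arccos(p₁·p₂) ≈ 2.810 rad (161.0°).
Interpolate at f = 1/5 with slerp weights a = sin((1−f)δ)/sin δ ≈ 2.393, b = sin(fδ)/sin δ ≈ 1.636.
p = a·p₁ + b·p₂ ≈ (0.904, -0.191, -0.381); φ = arcsin(p_z) ≈ -22.42°, λ = atan2(p_y, p_x) ≈ -11.92°.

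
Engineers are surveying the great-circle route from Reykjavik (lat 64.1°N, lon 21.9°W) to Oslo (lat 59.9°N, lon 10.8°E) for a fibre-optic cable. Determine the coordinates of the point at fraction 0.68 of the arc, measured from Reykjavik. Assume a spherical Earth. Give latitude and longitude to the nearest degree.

From cos δ = sin φ₁ sin φ₂ + cos φ₁ cos φ₂ cos Δλ, the central angle is δ ≈ 0.274 rad (15.7°).
Interpolate at f = 0.68 with slerp weights a = sin((1−f)δ)/sin δ ≈ 0.324, b = sin(fδ)/sin δ ≈ 0.685.
p = a·p₁ + b·p₂ ≈ (0.468, 0.012, 0.883); φ = arcsin(p_z) ≈ 62.06°, λ = atan2(p_y, p_x) ≈ 1.42°.

≈ lat 62°N, lon 1°E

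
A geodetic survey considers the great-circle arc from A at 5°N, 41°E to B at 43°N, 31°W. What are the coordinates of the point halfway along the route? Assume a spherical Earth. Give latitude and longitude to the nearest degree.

≈ 29°N, 11°E

Convert each endpoint to a unit vector on the sphere (x = cos φ cos λ, y = cos φ sin λ, z = sin φ).
The central angle between the endpoints is δ = arccos(p₁·p₂) ≈ 1.282 rad (73.5°).
Interpolate at f = 1/2 with slerp weights a = sin((1−f)δ)/sin δ ≈ 0.624, b = sin(fδ)/sin δ ≈ 0.624.
p = a·p₁ + b·p₂ ≈ (0.860, 0.173, 0.480); φ = arcsin(p_z) ≈ 28.68°, λ = atan2(p_y, p_x) ≈ 11.36°.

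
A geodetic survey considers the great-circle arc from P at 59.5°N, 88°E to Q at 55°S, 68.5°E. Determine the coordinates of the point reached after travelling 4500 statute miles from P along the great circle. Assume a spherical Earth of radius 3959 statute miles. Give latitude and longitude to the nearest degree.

Convert each endpoint to a unit vector on the sphere (x = cos φ cos λ, y = cos φ sin λ, z = sin φ).
The central angle between the endpoints is δ = arccos(p₁·p₂) ≈ 2.017 rad (115.6°). The total great-circle distance is δ·R ≈ 2.017 × 3959 ≈ 7985 mi, so the target fraction is f = 4500/7985 ≈ 0.564.
Interpolate at f ≈ 0.564 with slerp weights a = sin((1−f)δ)/sin δ ≈ 0.854, b = sin(fδ)/sin δ ≈ 1.006.
p = a·p₁ + b·p₂ ≈ (0.227, 0.970, -0.088); φ = arcsin(p_z) ≈ -5.02°, λ = atan2(p_y, p_x) ≈ 76.86°.

≈ 5°S, 77°E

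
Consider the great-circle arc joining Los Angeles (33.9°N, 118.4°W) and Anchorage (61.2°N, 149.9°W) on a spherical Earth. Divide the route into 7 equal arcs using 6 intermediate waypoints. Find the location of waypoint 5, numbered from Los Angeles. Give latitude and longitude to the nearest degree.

Write both endpoints as unit vectors p₁, p₂ with components (cos φ cos λ, cos φ sin λ, sin φ).
The central angle between the endpoints is δ = arccos(p₁·p₂) ≈ 0.592 rad (33.9°).
Interpolate at f = 5/7 with slerp weights a = sin((1−f)δ)/sin δ ≈ 0.302, b = sin(fδ)/sin δ ≈ 0.735.
p = a·p₁ + b·p₂ ≈ (-0.426, -0.398, 0.813); φ = arcsin(p_z) ≈ 54.36°, λ = atan2(p_y, p_x) ≈ -136.92°.

≈ 54°N, 137°W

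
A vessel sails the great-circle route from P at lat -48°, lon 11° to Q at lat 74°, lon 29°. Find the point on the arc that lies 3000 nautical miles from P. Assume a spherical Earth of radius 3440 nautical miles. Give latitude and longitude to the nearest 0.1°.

≈ lat 1.8°, lon 15.4°

Write both endpoints as unit vectors p₁, p₂ with components (cos φ cos λ, cos φ sin λ, sin φ).
The central angle between the endpoints is δ = arccos(p₁·p₂) ≈ 2.140 rad (122.6°). The total great-circle distance is δ·R ≈ 2.140 × 3440 ≈ 7362 nmi, so the target fraction is f = 3000/7362 ≈ 0.408.
Interpolate at f ≈ 0.408 with slerp weights a = sin((1−f)δ)/sin δ ≈ 1.133, b = sin(fδ)/sin δ ≈ 0.909.
p = a·p₁ + b·p₂ ≈ (0.963, 0.266, 0.032); φ = arcsin(p_z) ≈ 1.82°, λ = atan2(p_y, p_x) ≈ 15.44°.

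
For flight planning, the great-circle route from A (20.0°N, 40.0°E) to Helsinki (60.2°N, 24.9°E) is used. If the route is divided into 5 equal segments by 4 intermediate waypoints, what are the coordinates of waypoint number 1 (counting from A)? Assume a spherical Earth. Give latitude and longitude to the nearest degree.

≈ (28°N, 38°E)

Write both endpoints as unit vectors p₁, p₂ with components (cos φ cos λ, cos φ sin λ, sin φ).
The central angle between the endpoints is δ = arccos(p₁·p₂) ≈ 0.726 rad (41.6°).
Interpolate at f = 1/5 with slerp weights a = sin((1−f)δ)/sin δ ≈ 0.827, b = sin(fδ)/sin δ ≈ 0.218.
p = a·p₁ + b·p₂ ≈ (0.693, 0.545, 0.472); φ = arcsin(p_z) ≈ 28.15°, λ = atan2(p_y, p_x) ≈ 38.17°.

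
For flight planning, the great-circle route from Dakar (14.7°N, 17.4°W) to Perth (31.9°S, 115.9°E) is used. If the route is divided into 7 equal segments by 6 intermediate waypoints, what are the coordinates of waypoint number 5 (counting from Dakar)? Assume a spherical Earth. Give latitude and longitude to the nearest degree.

Write both endpoints as unit vectors p₁, p₂ with components (cos φ cos λ, cos φ sin λ, sin φ).
The central angle between the endpoints is δ = arccos(p₁·p₂) ≈ 2.342 rad (134.2°).
Interpolate at f = 5/7 with slerp weights a = sin((1−f)δ)/sin δ ≈ 0.866, b = sin(fδ)/sin δ ≈ 1.388.
p = a·p₁ + b·p₂ ≈ (0.284, 0.810, -0.514); φ = arcsin(p_z) ≈ -30.91°, λ = atan2(p_y, p_x) ≈ 70.65°.

≈ 31°S, 71°E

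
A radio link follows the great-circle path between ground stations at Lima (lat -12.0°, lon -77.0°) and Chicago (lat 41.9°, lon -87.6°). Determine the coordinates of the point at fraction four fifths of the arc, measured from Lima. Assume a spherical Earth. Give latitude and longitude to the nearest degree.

Write both endpoints as unit vectors p₁, p₂ with components (cos φ cos λ, cos φ sin λ, sin φ).
The central angle between the endpoints is δ = arccos(p₁·p₂) ≈ 0.956 rad (54.8°).
Interpolate at f = 4/5 with slerp weights a = sin((1−f)δ)/sin δ ≈ 0.233, b = sin(fδ)/sin δ ≈ 0.848.
p = a·p₁ + b·p₂ ≈ (0.078, -0.852, 0.518); φ = arcsin(p_z) ≈ 31.18°, λ = atan2(p_y, p_x) ≈ -84.80°.

≈ lat 31°, lon -85°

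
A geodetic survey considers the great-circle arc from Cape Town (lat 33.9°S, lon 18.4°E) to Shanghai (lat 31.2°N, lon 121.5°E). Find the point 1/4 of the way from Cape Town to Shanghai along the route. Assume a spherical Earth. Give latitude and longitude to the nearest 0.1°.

Write both endpoints as unit vectors p₁, p₂ with components (cos φ cos λ, cos φ sin λ, sin φ).
The central angle between the endpoints is δ = arccos(p₁·p₂) ≈ 2.037 rad (116.7°).
Interpolate at f = 1/4 with slerp weights a = sin((1−f)δ)/sin δ ≈ 1.119, b = sin(fδ)/sin δ ≈ 0.546.
p = a·p₁ + b·p₂ ≈ (0.637, 0.691, -0.341); φ = arcsin(p_z) ≈ -19.94°, λ = atan2(p_y, p_x) ≈ 47.34°.

≈ lat 19.9°S, lon 47.3°E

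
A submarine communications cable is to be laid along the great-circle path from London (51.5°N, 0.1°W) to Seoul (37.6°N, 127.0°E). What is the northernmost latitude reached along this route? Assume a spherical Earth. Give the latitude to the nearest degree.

≈ 66°N

The great circle lies in the plane with unit normal n̂ = (p₁ × p₂)/|p₁ × p₂|.
Here n̂_z ≈ +0.400; the vertex latitude is φ_max = arccos|n̂_z| ≈ 66.4°.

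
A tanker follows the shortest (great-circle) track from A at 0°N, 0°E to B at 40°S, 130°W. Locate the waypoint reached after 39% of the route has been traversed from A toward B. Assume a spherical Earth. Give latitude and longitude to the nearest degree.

≈ 32°S, 35°W

Write both endpoints as unit vectors p₁, p₂ with components (cos φ cos λ, cos φ sin λ, sin φ).
The central angle between the endpoints is δ = arccos(p₁·p₂) ≈ 2.086 rad (119.5°).
Interpolate at f = 0.39 with slerp weights a = sin((1−f)δ)/sin δ ≈ 1.098, b = sin(fδ)/sin δ ≈ 0.835.
p = a·p₁ + b·p₂ ≈ (0.687, -0.490, -0.537); φ = arcsin(p_z) ≈ -32.45°, λ = atan2(p_y, p_x) ≈ -35.49°.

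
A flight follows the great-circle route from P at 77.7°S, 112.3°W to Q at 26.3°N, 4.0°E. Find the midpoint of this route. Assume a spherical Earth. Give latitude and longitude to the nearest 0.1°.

From cos δ = sin φ₁ sin φ₂ + cos φ₁ cos φ₂ cos Δλ, the central angle is δ ≈ 2.115 rad (121.2°).
Interpolate at f = 1/2 with slerp weights a = sin((1−f)δ)/sin δ ≈ 1.018, b = sin(fδ)/sin δ ≈ 1.018.
p = a·p₁ + b·p₂ ≈ (0.828, -0.137, -0.544); φ = arcsin(p_z) ≈ -32.93°, λ = atan2(p_y, p_x) ≈ -9.39°.

≈ 32.9°S, 9.4°W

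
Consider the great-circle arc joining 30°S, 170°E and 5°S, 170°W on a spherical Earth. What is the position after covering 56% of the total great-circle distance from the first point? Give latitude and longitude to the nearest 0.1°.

≈ 16.2°S, 178.1°W

The haversine formula gives a central angle δ ≈ 0.547 rad (31.3°) between the endpoints.
Interpolate at f = 0.56 with slerp weights a = sin((1−f)δ)/sin δ ≈ 0.458, b = sin(fδ)/sin δ ≈ 0.580.
p = a·p₁ + b·p₂ ≈ (-0.960, -0.031, -0.280); φ = arcsin(p_z) ≈ -16.24°, λ = atan2(p_y, p_x) ≈ -178.13°.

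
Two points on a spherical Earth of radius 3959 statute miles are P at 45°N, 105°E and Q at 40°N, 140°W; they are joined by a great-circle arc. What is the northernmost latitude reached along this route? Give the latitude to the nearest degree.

The great circle lies in the plane with unit normal n̂ = (p₁ × p₂)/|p₁ × p₂|.
Here n̂_z ≈ +0.504; the vertex latitude is φ_max = arccos|n̂_z| ≈ 59.7°.
Check via Clairaut: cos φ_max = |cos φ₁| · sin C = cos(45.0°)·sin(45.5°) ≈ 0.504, again giving ≈ 59.7°.

≈ 60°N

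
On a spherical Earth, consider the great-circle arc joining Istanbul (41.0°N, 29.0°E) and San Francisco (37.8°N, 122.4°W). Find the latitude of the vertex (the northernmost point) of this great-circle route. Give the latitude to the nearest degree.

≈ 73°N

The great circle lies in the plane with unit normal n̂ = (p₁ × p₂)/|p₁ × p₂|.
Here n̂_z ≈ -0.288; the vertex latitude is φ_max = arccos|n̂_z| ≈ 73.3°.
Check via Clairaut: cos φ_max = |cos φ₁| · sin C = cos(41.0°)·sin(22.4°) ≈ 0.288, again giving ≈ 73.3°.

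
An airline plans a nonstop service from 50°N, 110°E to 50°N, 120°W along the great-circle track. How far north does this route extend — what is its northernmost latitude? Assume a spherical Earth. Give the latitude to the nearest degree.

≈ 70°N

The great circle lies in the plane with unit normal n̂ = (p₁ × p₂)/|p₁ × p₂|.
Here n̂_z ≈ +0.334; the vertex latitude is φ_max = arccos|n̂_z| ≈ 70.5°.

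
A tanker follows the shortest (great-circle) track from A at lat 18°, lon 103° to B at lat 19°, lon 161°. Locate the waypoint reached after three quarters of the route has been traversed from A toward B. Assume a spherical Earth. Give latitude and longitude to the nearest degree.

≈ lat 21°, lon 147°

Write both endpoints as unit vectors p₁, p₂ with components (cos φ cos λ, cos φ sin λ, sin φ).
The central angle between the endpoints is δ = arccos(p₁·p₂) ≈ 0.956 rad (54.8°).
Interpolate at f = 3/4 with slerp weights a = sin((1−f)δ)/sin δ ≈ 0.290, b = sin(fδ)/sin δ ≈ 0.804.
p = a·p₁ + b·p₂ ≈ (-0.781, 0.516, 0.351); φ = arcsin(p_z) ≈ 20.57°, λ = atan2(p_y, p_x) ≈ 146.54°.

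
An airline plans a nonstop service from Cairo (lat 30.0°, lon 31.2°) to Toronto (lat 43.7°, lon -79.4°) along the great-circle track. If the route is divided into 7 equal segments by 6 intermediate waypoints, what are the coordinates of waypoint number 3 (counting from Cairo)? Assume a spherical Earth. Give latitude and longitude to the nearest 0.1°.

Write both endpoints as unit vectors p₁, p₂ with components (cos φ cos λ, cos φ sin λ, sin φ).
The central angle between the endpoints is δ = arccos(p₁·p₂) ≈ 1.445 rad (82.8°).
Interpolate at f = 3/7 with slerp weights a = sin((1−f)δ)/sin δ ≈ 0.741, b = sin(fδ)/sin δ ≈ 0.585.
p = a·p₁ + b·p₂ ≈ (0.627, -0.083, 0.775); φ = arcsin(p_z) ≈ 50.78°, λ = atan2(p_y, p_x) ≈ -7.58°.

≈ lat 50.8°, lon -7.6°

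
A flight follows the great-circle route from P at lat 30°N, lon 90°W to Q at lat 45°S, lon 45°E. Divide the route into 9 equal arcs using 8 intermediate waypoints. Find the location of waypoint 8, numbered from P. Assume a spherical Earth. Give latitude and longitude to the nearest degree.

≈ lat 45°S, lon 23°E

Convert each endpoint to a unit vector on the sphere (x = cos φ cos λ, y = cos φ sin λ, z = sin φ).
The central angle between the endpoints is δ = arccos(p₁·p₂) ≈ 2.476 rad (141.9°).
Interpolate at f = 8/9 with slerp weights a = sin((1−f)δ)/sin δ ≈ 0.440, b = sin(fδ)/sin δ ≈ 1.308.
p = a·p₁ + b·p₂ ≈ (0.654, 0.273, -0.705); φ = arcsin(p_z) ≈ -44.85°, λ = atan2(p_y, p_x) ≈ 22.67°.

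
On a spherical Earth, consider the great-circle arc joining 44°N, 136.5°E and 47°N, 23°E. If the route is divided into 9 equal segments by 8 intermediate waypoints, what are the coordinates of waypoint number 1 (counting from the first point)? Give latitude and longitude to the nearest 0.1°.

From cos δ = sin φ₁ sin φ₂ + cos φ₁ cos φ₂ cos Δλ, the central angle is δ ≈ 1.253 rad (71.8°).
Interpolate at f = 1/9 with slerp weights a = sin((1−f)δ)/sin δ ≈ 0.945, b = sin(fδ)/sin δ ≈ 0.146.
p = a·p₁ + b·p₂ ≈ (-0.401, 0.507, 0.763); φ = arcsin(p_z) ≈ 49.74°, λ = atan2(p_y, p_x) ≈ 128.37°.

≈ 49.7°N, 128.4°E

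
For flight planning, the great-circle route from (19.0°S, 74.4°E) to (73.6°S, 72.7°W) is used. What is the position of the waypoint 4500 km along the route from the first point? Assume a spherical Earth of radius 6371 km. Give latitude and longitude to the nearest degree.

≈ (59°S, 63°E)

Write both endpoints as unit vectors p₁, p₂ with components (cos φ cos λ, cos φ sin λ, sin φ).
The central angle between the endpoints is δ = arccos(p₁·p₂) ≈ 1.483 rad (84.9°). The total great-circle distance is δ·R ≈ 1.483 × 6371 ≈ 9445 km, so the target fraction is f = 4500/9445 ≈ 0.476.
Interpolate at f ≈ 0.476 with slerp weights a = sin((1−f)δ)/sin δ ≈ 0.703, b = sin(fδ)/sin δ ≈ 0.652.
p = a·p₁ + b·p₂ ≈ (0.234, 0.465, -0.854); φ = arcsin(p_z) ≈ -58.65°, λ = atan2(p_y, p_x) ≈ 63.33°.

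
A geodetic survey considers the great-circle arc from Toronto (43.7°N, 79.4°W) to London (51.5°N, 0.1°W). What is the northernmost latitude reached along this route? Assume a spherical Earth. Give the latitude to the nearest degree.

≈ 56°N

The great circle lies in the plane with unit normal n̂ = (p₁ × p₂)/|p₁ × p₂|.
Here n̂_z ≈ +0.566; the vertex latitude is φ_max = arccos|n̂_z| ≈ 55.5°.
Check via Clairaut: cos φ_max = |cos φ₁| · sin C = cos(43.7°)·sin(51.5°) ≈ 0.566, again giving ≈ 55.5°.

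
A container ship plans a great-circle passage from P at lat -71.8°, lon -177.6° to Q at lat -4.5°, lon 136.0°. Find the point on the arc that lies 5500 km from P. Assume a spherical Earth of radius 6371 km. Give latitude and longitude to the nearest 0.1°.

Convert each endpoint to a unit vector on the sphere (x = cos φ cos λ, y = cos φ sin λ, z = sin φ).
The central angle between the endpoints is δ = arccos(p₁·p₂) ≈ 1.277 rad (73.2°). The total great-circle distance is δ·R ≈ 1.277 × 6371 ≈ 8138 km, so the target fraction is f = 5500/8138 ≈ 0.676.
Interpolate at f ≈ 0.676 with slerp weights a = sin((1−f)δ)/sin δ ≈ 0.420, b = sin(fδ)/sin δ ≈ 0.794.
p = a·p₁ + b·p₂ ≈ (-0.700, 0.544, -0.462); φ = arcsin(p_z) ≈ -27.49°, λ = atan2(p_y, p_x) ≈ 142.15°.

≈ lat -27.5°, lon 142.2°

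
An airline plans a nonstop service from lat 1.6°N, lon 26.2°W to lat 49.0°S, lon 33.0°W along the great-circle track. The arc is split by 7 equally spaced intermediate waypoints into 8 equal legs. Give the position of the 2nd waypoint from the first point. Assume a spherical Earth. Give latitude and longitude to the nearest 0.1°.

Write both endpoints as unit vectors p₁, p₂ with components (cos φ cos λ, cos φ sin λ, sin φ).
The central angle between the endpoints is δ = arccos(p₁·p₂) ≈ 0.889 rad (50.9°).
Interpolate at f = 2/8 with slerp weights a = sin((1−f)δ)/sin δ ≈ 0.797, b = sin(fδ)/sin δ ≈ 0.284.
p = a·p₁ + b·p₂ ≈ (0.871, -0.453, -0.192); φ = arcsin(p_z) ≈ -11.07°, λ = atan2(p_y, p_x) ≈ -27.49°.

≈ lat 11.1°S, lon 27.5°W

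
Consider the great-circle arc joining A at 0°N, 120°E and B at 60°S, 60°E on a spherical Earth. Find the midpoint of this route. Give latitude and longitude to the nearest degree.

From cos δ = sin φ₁ sin φ₂ + cos φ₁ cos φ₂ cos Δλ, the central angle is δ ≈ 1.318 rad (75.5°).
Interpolate at f = 1/2 with slerp weights a = sin((1−f)δ)/sin δ ≈ 0.632, b = sin(fδ)/sin δ ≈ 0.632.
p = a·p₁ + b·p₂ ≈ (-0.158, 0.822, -0.548); φ = arcsin(p_z) ≈ -33.21°, λ = atan2(p_y, p_x) ≈ 100.89°.

≈ 33°S, 101°E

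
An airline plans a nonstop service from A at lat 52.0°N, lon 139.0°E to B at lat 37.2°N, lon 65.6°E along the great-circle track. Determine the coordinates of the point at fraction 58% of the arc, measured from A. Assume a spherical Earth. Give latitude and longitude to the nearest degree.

From cos δ = sin φ₁ sin φ₂ + cos φ₁ cos φ₂ cos Δλ, the central angle is δ ≈ 0.906 rad (51.9°).
Interpolate at f = 0.58 with slerp weights a = sin((1−f)δ)/sin δ ≈ 0.472, b = sin(fδ)/sin δ ≈ 0.637.
p = a·p₁ + b·p₂ ≈ (-0.010, 0.653, 0.757); φ = arcsin(p_z) ≈ 49.23°, λ = atan2(p_y, p_x) ≈ 90.84°.

≈ lat 49°N, lon 91°E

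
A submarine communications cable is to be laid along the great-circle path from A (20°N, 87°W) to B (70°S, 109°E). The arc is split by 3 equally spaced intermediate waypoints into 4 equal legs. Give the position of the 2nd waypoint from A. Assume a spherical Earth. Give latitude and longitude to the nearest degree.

≈ (44°S, 96°W)

The haversine formula gives a central angle δ ≈ 2.253 rad (129.1°) between the endpoints.
Interpolate at f = 2/4 with slerp weights a = sin((1−f)δ)/sin δ ≈ 1.163, b = sin(fδ)/sin δ ≈ 1.163.
p = a·p₁ + b·p₂ ≈ (-0.072, -0.715, -0.695); φ = arcsin(p_z) ≈ -44.03°, λ = atan2(p_y, p_x) ≈ -95.77°.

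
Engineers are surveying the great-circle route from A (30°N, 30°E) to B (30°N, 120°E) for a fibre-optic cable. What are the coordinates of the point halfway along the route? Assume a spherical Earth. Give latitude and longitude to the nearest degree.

≈ (39°N, 75°E)

Write both endpoints as unit vectors p₁, p₂ with components (cos φ cos λ, cos φ sin λ, sin φ).
The central angle between the endpoints is δ = arccos(p₁·p₂) ≈ 1.318 rad (75.5°).
Interpolate at f = 1/2 with slerp weights a = sin((1−f)δ)/sin δ ≈ 0.632, b = sin(fδ)/sin δ ≈ 0.632.
p = a·p₁ + b·p₂ ≈ (0.200, 0.748, 0.632); φ = arcsin(p_z) ≈ 39.23°, λ = atan2(p_y, p_x) ≈ 75.00°.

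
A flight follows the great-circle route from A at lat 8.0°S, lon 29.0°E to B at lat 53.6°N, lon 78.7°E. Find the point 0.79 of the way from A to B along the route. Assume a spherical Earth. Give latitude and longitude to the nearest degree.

Convert each endpoint to a unit vector on the sphere (x = cos φ cos λ, y = cos φ sin λ, z = sin φ).
The central angle between the endpoints is δ = arccos(p₁·p₂) ≈ 1.299 rad (74.5°).
Interpolate at f = 0.79 with slerp weights a = sin((1−f)δ)/sin δ ≈ 0.280, b = sin(fδ)/sin δ ≈ 0.888.
p = a·p₁ + b·p₂ ≈ (0.346, 0.651, 0.676); φ = arcsin(p_z) ≈ 42.52°, λ = atan2(p_y, p_x) ≈ 62.04°.

≈ lat 43°N, lon 62°E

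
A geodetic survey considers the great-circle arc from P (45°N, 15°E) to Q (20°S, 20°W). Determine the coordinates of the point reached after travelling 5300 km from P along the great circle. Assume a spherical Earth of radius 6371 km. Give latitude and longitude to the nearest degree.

≈ (3°N, 10°W)

The haversine formula gives a central angle δ ≈ 1.264 rad (72.4°) between the endpoints. The total great-circle distance is δ·R ≈ 1.264 × 6371 ≈ 8050 km, so the target fraction is f = 5300/8050 ≈ 0.658.
Interpolate at f ≈ 0.658 with slerp weights a = sin((1−f)δ)/sin δ ≈ 0.439, b = sin(fδ)/sin δ ≈ 0.776.
p = a·p₁ + b·p₂ ≈ (0.985, -0.169, 0.045); φ = arcsin(p_z) ≈ 2.59°, λ = atan2(p_y, p_x) ≈ -9.74°.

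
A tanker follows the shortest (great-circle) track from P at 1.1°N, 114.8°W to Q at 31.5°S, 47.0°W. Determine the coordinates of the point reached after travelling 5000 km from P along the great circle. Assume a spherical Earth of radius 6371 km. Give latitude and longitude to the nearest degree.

Convert each endpoint to a unit vector on the sphere (x = cos φ cos λ, y = cos φ sin λ, z = sin φ).
The central angle between the endpoints is δ = arccos(p₁·p₂) ≈ 1.253 rad (71.8°). The total great-circle distance is δ·R ≈ 1.253 × 6371 ≈ 7986 km, so the target fraction is f = 5000/7986 ≈ 0.626.
Interpolate at f ≈ 0.626 with slerp weights a = sin((1−f)δ)/sin δ ≈ 0.475, b = sin(fδ)/sin δ ≈ 0.744.
p = a·p₁ + b·p₂ ≈ (0.233, -0.895, -0.380); φ = arcsin(p_z) ≈ -22.30°, λ = atan2(p_y, p_x) ≈ -75.40°.

≈ 22°S, 75°W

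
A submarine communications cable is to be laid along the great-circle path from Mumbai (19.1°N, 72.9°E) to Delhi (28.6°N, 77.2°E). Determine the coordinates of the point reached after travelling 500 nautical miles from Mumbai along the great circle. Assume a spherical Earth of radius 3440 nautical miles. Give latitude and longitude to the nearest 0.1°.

Convert each endpoint to a unit vector on the sphere (x = cos φ cos λ, y = cos φ sin λ, z = sin φ).
The central angle between the endpoints is δ = arccos(p₁·p₂) ≈ 0.179 rad (10.3°). The total great-circle distance is δ·R ≈ 0.179 × 3440 ≈ 617 nmi, so the target fraction is f = 500/617 ≈ 0.810.
Interpolate at f ≈ 0.810 with slerp weights a = sin((1−f)δ)/sin δ ≈ 0.191, b = sin(fδ)/sin δ ≈ 0.812.
p = a·p₁ + b·p₂ ≈ (0.211, 0.867, 0.451); φ = arcsin(p_z) ≈ 26.81°, λ = atan2(p_y, p_x) ≈ 76.33°.

≈ 26.8°N, 76.3°E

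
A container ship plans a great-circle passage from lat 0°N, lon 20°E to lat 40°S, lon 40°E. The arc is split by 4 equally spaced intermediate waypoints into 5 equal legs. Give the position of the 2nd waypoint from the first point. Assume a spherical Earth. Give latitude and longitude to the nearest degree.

≈ lat 16°S, lon 27°E

The haversine formula gives a central angle δ ≈ 0.767 rad (44.0°) between the endpoints.
Interpolate at f = 2/5 with slerp weights a = sin((1−f)δ)/sin δ ≈ 0.640, b = sin(fδ)/sin δ ≈ 0.435.
p = a·p₁ + b·p₂ ≈ (0.857, 0.433, -0.280); φ = arcsin(p_z) ≈ -16.25°, λ = atan2(p_y, p_x) ≈ 26.82°.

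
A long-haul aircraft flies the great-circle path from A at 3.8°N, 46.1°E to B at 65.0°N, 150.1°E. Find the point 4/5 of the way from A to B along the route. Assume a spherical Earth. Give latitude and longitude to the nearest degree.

≈ 63°N, 107°E

Convert each endpoint to a unit vector on the sphere (x = cos φ cos λ, y = cos φ sin λ, z = sin φ).
The central angle between the endpoints is δ = arccos(p₁·p₂) ≈ 1.613 rad (92.4°).
Interpolate at f = 4/5 with slerp weights a = sin((1−f)δ)/sin δ ≈ 0.317, b = sin(fδ)/sin δ ≈ 0.962.
p = a·p₁ + b·p₂ ≈ (-0.133, 0.431, 0.893); φ = arcsin(p_z) ≈ 63.21°, λ = atan2(p_y, p_x) ≈ 107.14°.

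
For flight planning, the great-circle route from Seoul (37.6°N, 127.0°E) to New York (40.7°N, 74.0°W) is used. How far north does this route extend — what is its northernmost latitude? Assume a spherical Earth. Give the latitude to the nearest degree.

The great circle lies in the plane with unit normal n̂ = (p₁ × p₂)/|p₁ × p₂|.
Here n̂_z ≈ +0.218; the vertex latitude is φ_max = arccos|n̂_z| ≈ 77.4°.
Check via Clairaut: cos φ_max = |cos φ₁| · sin C = cos(37.6°)·sin(16.0°) ≈ 0.218, again giving ≈ 77.4°.

≈ 77°N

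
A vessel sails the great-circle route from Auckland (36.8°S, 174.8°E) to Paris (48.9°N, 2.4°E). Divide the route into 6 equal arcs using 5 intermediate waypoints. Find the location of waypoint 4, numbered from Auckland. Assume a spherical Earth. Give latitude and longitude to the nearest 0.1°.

The haversine formula gives a central angle δ ≈ 2.909 rad (166.7°) between the endpoints.
Interpolate at f = 4/6 with slerp weights a = sin((1−f)δ)/sin δ ≈ 3.584, b = sin(fδ)/sin δ ≈ 4.053.
p = a·p₁ + b·p₂ ≈ (-0.196, 0.372, 0.907); φ = arcsin(p_z) ≈ 65.16°, λ = atan2(p_y, p_x) ≈ 117.78°.

≈ 65.2°N, 117.8°E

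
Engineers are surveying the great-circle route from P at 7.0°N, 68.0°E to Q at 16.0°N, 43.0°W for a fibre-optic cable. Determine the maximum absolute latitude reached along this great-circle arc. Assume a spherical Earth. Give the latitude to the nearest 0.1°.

≈ 20.6°N

The great circle lies in the plane with unit normal n̂ = (p₁ × p₂)/|p₁ × p₂|.
Here n̂_z ≈ -0.936; the vertex latitude is φ_max = arccos|n̂_z| ≈ 20.6°.
Check via Clairaut: cos φ_max = |cos φ₁| · sin C = cos(7.0°)·sin(70.6°) ≈ 0.936, again giving ≈ 20.6°.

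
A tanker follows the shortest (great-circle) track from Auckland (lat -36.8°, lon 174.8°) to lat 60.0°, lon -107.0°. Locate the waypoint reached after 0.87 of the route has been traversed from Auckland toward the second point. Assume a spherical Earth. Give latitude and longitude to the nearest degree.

≈ lat 51°, lon -128°

Write both endpoints as unit vectors p₁, p₂ with components (cos φ cos λ, cos φ sin λ, sin φ).
The central angle between the endpoints is δ = arccos(p₁·p₂) ≈ 2.023 rad (115.9°).
Interpolate at f = 0.87 with slerp weights a = sin((1−f)δ)/sin δ ≈ 0.289, b = sin(fδ)/sin δ ≈ 1.092.
p = a·p₁ + b·p₂ ≈ (-0.390, -0.501, 0.772); φ = arcsin(p_z) ≈ 50.58°, λ = atan2(p_y, p_x) ≈ -127.90°.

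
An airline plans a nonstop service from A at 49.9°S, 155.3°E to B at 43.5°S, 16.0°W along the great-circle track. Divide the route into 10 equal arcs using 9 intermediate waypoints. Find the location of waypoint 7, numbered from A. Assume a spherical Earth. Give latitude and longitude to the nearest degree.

Convert each endpoint to a unit vector on the sphere (x = cos φ cos λ, y = cos φ sin λ, z = sin φ).
The central angle between the endpoints is δ = arccos(p₁·p₂) ≈ 1.506 rad (86.3°).
Interpolate at f = 7/10 with slerp weights a = sin((1−f)δ)/sin δ ≈ 0.438, b = sin(fδ)/sin δ ≈ 0.871.
p = a·p₁ + b·p₂ ≈ (0.352, -0.056, -0.934); φ = arcsin(p_z) ≈ -69.14°, λ = atan2(p_y, p_x) ≈ -9.12°.

≈ 69°S, 9°W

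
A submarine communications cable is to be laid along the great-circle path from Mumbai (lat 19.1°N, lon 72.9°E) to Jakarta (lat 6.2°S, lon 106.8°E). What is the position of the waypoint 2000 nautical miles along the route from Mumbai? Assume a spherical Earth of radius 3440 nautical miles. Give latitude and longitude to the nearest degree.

≈ lat 1°S, lon 100°E

Convert each endpoint to a unit vector on the sphere (x = cos φ cos λ, y = cos φ sin λ, z = sin φ).
The central angle between the endpoints is δ = arccos(p₁·p₂) ≈ 0.731 rad (41.9°). The total great-circle distance is δ·R ≈ 0.731 × 3440 ≈ 2515 nmi, so the target fraction is f = 2000/2515 ≈ 0.795.
Interpolate at f ≈ 0.795 with slerp weights a = sin((1−f)δ)/sin δ ≈ 0.223, b = sin(fδ)/sin δ ≈ 0.822.
p = a·p₁ + b·p₂ ≈ (-0.174, 0.985, -0.016); φ = arcsin(p_z) ≈ -0.90°, λ = atan2(p_y, p_x) ≈ 100.04°.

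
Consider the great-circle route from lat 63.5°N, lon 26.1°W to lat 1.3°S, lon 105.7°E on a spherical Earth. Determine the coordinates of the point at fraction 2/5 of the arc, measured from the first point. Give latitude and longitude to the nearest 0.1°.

≈ lat 57.1°N, lon 69.8°E

The haversine formula gives a central angle δ ≈ 1.894 rad (108.5°) between the endpoints.
Interpolate at f = 2/5 with slerp weights a = sin((1−f)δ)/sin δ ≈ 0.957, b = sin(fδ)/sin δ ≈ 0.725.
p = a·p₁ + b·p₂ ≈ (0.187, 0.510, 0.840); φ = arcsin(p_z) ≈ 57.11°, λ = atan2(p_y, p_x) ≈ 69.83°.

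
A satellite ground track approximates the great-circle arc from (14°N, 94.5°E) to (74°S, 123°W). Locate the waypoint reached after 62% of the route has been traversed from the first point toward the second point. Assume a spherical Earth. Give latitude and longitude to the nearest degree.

≈ (56°S, 113°E)

Write both endpoints as unit vectors p₁, p₂ with components (cos φ cos λ, cos φ sin λ, sin φ).
The central angle between the endpoints is δ = arccos(p₁·p₂) ≈ 2.032 rad (116.4°).
Interpolate at f = 0.62 with slerp weights a = sin((1−f)δ)/sin δ ≈ 0.779, b = sin(fδ)/sin δ ≈ 1.063.
p = a·p₁ + b·p₂ ≈ (-0.219, 0.508, -0.833); φ = arcsin(p_z) ≈ -56.44°, λ = atan2(p_y, p_x) ≈ 113.32°.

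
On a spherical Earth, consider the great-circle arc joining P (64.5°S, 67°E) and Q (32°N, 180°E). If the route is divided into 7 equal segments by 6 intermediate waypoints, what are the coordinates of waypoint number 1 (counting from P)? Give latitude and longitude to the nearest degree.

≈ (60°S, 106°E)

Convert each endpoint to a unit vector on the sphere (x = cos φ cos λ, y = cos φ sin λ, z = sin φ).
The central angle between the endpoints is δ = arccos(p₁·p₂) ≈ 2.241 rad (128.4°).
Interpolate at f = 1/7 with slerp weights a = sin((1−f)δ)/sin δ ≈ 1.198, b = sin(fδ)/sin δ ≈ 0.401.
p = a·p₁ + b·p₂ ≈ (-0.139, 0.475, -0.869); φ = arcsin(p_z) ≈ -60.34°, λ = atan2(p_y, p_x) ≈ 106.30°.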